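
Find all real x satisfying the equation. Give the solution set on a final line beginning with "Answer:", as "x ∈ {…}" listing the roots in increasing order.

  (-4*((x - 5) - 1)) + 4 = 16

Step 1. [(-4*((x - 5) - 1)) + 4 = 16] 4 comes off first (subtract 4) ⇒ sub: -4*((x - 5) - 1) = 12.
Step 2. [-4*((x - 5) - 1) = 12] LHS = -4·(…); ÷-4 both sides. So div: (x - 5) - 1 = -3.
Step 3. [(x - 5) - 1 = -3] the outer -1 inverts by adding 1, so sub: x - 5 = -2.
Step 4. [x - 5 = -2] 5 comes off first (add 5), so sub: x = 3.

Answer: x ∈ {3}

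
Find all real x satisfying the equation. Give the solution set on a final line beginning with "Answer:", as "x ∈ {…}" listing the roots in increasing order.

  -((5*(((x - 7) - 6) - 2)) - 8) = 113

Step 1. [-((5*(((x - 7) - 6) - 2)) - 8) = 113] LHS negated; negate both sides. So neg: (5*(((x - 7) - 6) - 2)) - 8 = -113.
Step 2. [(5*(((x - 7) - 6) - 2)) - 8 = -113] the outer -8 inverts by adding 8 ⇒ sub: 5*(((x - 7) - 6) - 2) = -105.
Step 3. [5*(((x - 7) - 6) - 2) = -105] 5·(inner) — divide through by 5, so div: ((x - 7) - 6) - 2 = -21.
Step 4. [((x - 7) - 6) - 2 = -21] the outer -2 inverts by adding 2, so sub: (x - 7) - 6 = -19.
Step 5. [(x - 7) - 6 = -19] 6 comes off first (add 6), so sub: x - 7 = -13.
Step 6. [x - 7 = -13] the outer -7 inverts by adding 7. So sub: x = -6.

Answer: x ∈ {-6}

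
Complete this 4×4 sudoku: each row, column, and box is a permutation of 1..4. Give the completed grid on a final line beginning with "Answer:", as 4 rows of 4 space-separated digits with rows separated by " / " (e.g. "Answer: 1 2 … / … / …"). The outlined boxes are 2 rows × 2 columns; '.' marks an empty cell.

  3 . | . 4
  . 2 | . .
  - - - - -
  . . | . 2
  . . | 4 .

Step 1. [r1c2∈{1}] nothing but 1 survives at r1c2 ⇒ r1c2=1.
Step 2. [r4c2∈{3}] only 3 remains possible at r4c2. So r4c2=3.
Step 3. [r4c4∈{1}] r4c4 is down to just 1, so r4c4=1.
Step 4. [r2c3∈{1,3}] across row 2, 1 lands solely at r2c3 ⇒ r2c3=1.
Step 5. [r3c1∈{1,4}] across row 3, 1 lands solely at r3c1 ⇒ r3c1=1.
Step 6. [r3c3∈{3}] only 3 remains possible at r3c3, so r3c3=3.
Step 7. [r2c4∈{3}] only 3 remains possible at r2c4. So r2c4=3.
Step 8. [r3c2∈{4}] r3c2 is down to just 4, so r3c2=4.
Step 9. [r2c1∈{4}] only 4 remains possible at r2c1. So r2c1=4.
Step 10. [r4c1∈{2}] nothing but 2 survives at r4c1 ⇒ r4c1=2.
Step 11. [r1c3∈{2}] only 2 remains possible at r1c3. So r1c3=2.

Answer: 3 1 2 4 / 4 2 1 3 / 1 4 3 2 / 2 3 4 1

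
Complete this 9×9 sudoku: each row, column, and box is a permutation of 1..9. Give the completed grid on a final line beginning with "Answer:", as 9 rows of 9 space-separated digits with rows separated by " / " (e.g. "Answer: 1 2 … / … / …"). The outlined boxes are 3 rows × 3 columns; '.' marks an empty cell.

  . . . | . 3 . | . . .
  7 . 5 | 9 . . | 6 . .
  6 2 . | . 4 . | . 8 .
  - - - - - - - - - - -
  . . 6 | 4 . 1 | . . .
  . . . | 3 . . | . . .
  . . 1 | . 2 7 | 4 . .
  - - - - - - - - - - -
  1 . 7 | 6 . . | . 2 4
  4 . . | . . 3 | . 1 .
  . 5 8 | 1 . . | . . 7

Step 1. [r9c5∈{9}] only 9 remains possible at r9c5. So r9c5=9.
Step 2. [r5c6∈{5,6,8,9}] 9 has one home in col 6: r5c6 ⇒ r5c6=9.
Step 3. [r3c6∈{5}] r3c6 has the single candidate 5. So r3c6=5.
Step 4. [r7c6∈{8}] nothing but 8 survives at r7c6 ⇒ r7c6=8.
Step 5. [r9c7∈{3}] r9c7 has the single candidate 3. So r9c7=3.
Step 6. [r7c5∈{5}] nothing but 5 survives at r7c5, so r7c5=5.
Step 7. [r4c5∈{8}] r4c5 has the single candidate 8, so r4c5=8.
Step 8. [r2c2∈{1,3,4,8}] row 2 places 8 nowhere but r2c2 ⇒ r2c2=8.
Step 9. [r1c1∈{9}] only 9 remains possible at r1c1, so r1c1=9.
Step 10. [r8c3∈{2,9}] r8c3 is the only open cell in col 3 admitting 9 ⇒ r8c3=9.
Step 11. [r5c3∈{2,4}] 2 has one home in col 3: r5c3, so r5c3=2.
Step 12. [r2c6∈{2}] r2c6's peers cover all but 2 ⇒ r2c6=2.
Step 13. [r1c2∈{1,4}] col 2 places 1 nowhere but r1c2, so r1c2=1.
Step 14. [r9c8∈{6}] r9c8's peers cover all but 6. So r9c8=6.
Step 15. [r6c9∈{3,5,6,8,9}] 6 has one home in row 6: r6c9. So r6c9=6.
Step 16. [r3c4∈{7}] r3c4 is down to just 7. So r3c4=7.
Step 17. [r6c1∈{3,5,8}] across row 6, 8 lands solely at r6c1 ⇒ r6c1=8.
Step 18. [r4c1∈{3,5}] r4c1 is the only open cell in col 1 admitting 3, so r4c1=3.
Step 19. [r6c8∈{3,5,9}] 3 has one home in row 6: r6c8, so r6c8=3.
Step 20. [r4c8∈{5,7,9}] col 8 places 9 nowhere but r4c8 ⇒ r4c8=9.
Step 21. [r5c1∈{5}] r5c1 is down to just 5. So r5c1=5.
Step 22. [r5c8∈{7}] only 7 remains possible at r5c8 ⇒ r5c8=7.
Step 23. [r1c8∈{4,5}] r1c8 is the only open cell in col 8 admitting 5 ⇒ r1c8=5.
Step 24. [r3c9∈{1,3,9}] across col 9, 9 lands solely at r3c9 ⇒ r3c9=9.
Step 25. [r3c7∈{1}] only 1 remains possible at r3c7, so r3c7=1.
Step 26. [r1c9∈{2}] r1c9 is down to just 2, so r1c9=2.
Step 27. [r4c9∈{5}] nothing but 5 survives at r4c9. So r4c9=5.
Step 28. [r8c9∈{8}] r8c9 is down to just 8 ⇒ r8c9=8.
Step 29. [r8c4∈{2}] nothing but 2 survives at r8c4 ⇒ r8c4=2.
Step 30. [r5c5∈{6}] nothing but 6 survives at r5c5 ⇒ r5c5=6.
Step 31. [r6c4∈{5}] only 5 remains possible at r6c4. So r6c4=5.
Step 32. [r1c3∈{4}] r1c3 is down to just 4, so r1c3=4.
Step 33. [r1c7∈{7}] only 7 remains possible at r1c7, so r1c7=7.
Step 34. [r2c8∈{4}] nothing but 4 survives at r2c8, so r2c8=4.
Step 35. [r9c6∈{4}] nothing but 4 survives at r9c6. So r9c6=4.
Step 36. [r7c2∈{3}] r7c2 is down to just 3 ⇒ r7c2=3.
Step 37. [r6c2∈{9}] r6c2's peers cover all but 9 ⇒ r6c2=9.
Step 38. [r4c7∈{2}] only 2 remains possible at r4c7 ⇒ r4c7=2.
Step 39. [r3c3∈{3}] only 3 remains possible at r3c3 ⇒ r3c3=3.
Step 40. [r8c7∈{5}] r8c7's peers cover all but 5. So r8c7=5.
Step 41. [r8c2∈{6}] nothing but 6 survives at r8c2. So r8c2=6.
Step 42. [r5c7∈{8}] nothing but 8 survives at r5c7, so r5c7=8.
Step 43. [r1c6∈{6}] r1c6 is down to just 6 ⇒ r1c6=6.
Step 44. [r8c5∈{7}] only 7 remains possible at r8c5 ⇒ r8c5=7.
Step 45. [r5c9∈{1}] only 1 remains possible at r5c9 ⇒ r5c9=1.
Step 46. [r1c4∈{8}] nothing but 8 survives at r1c4, so r1c4=8.
Step 47. [r5c2∈{4}] r5c2's peers cover all but 4, so r5c2=4.
Step 48. [r9c1∈{2}] nothing but 2 survives at r9c1, so r9c1=2.
Step 49. [r4c2∈{7}] r4c2's peers cover all but 7 ⇒ r4c2=7.
Step 50. [r2c9∈{3}] r2c9 has the single candidate 3, so r2c9=3.
Step 51. [r2c5∈{1}] nothing but 1 survives at r2c5. So r2c5=1.
Step 52. [r7c7∈{9}] r7c7 is down to just 9, so r7c7=9.

Answer: 9 1 4 8 3 6 7 5 2 / 7 8 5 9 1 2 6 4 3 / 6 2 3 7 4 5 1 8 9 / 3 7 6 4 8 1 2 9 5 / 5 4 2 3 6 9 8 7 1 / 8 9 1 5 2 7 4 3 6 / 1 3 7 6 5 8 9 2 4 / 4 6 9 2 7 3 5 1 8 / 2 5 8 1 9 4 3 6 7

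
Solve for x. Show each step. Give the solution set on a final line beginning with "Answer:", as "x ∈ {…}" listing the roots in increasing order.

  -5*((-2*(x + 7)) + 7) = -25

Step 1. [-5*((-2*(x + 7)) + 7) = -25] -5 out front; divide by -5, so div: (-2*(x + 7)) + 7 = 5.
Step 2. [(-2*(x + 7)) + 7 = 5] peel the +7: subtract 7 from each side. So sub: -2*(x + 7) = -2.
Step 3. [-2*(x + 7) = -2] LHS = -2·(…); ÷-2 both sides, so div: x + 7 = 1.
Step 4. [x + 7 = 1] 7 comes off first (subtract 7) ⇒ sub: x = -6.

Answer: x ∈ {-6}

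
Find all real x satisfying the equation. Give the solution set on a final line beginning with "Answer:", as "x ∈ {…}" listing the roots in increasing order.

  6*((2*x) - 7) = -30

Step 1. [6*((2*x) - 7) = -30] leading coefficient 6: divide by 6, so div: (2*x) - 7 = -5.
Step 2. [(2*x) - 7 = -5] the outer -7 inverts by adding 7. So sub: 2*x = 2.
Step 3. [2*x = 2] 2·(inner) — divide through by 2 ⇒ div: x = 1.

Answer: x ∈ {1}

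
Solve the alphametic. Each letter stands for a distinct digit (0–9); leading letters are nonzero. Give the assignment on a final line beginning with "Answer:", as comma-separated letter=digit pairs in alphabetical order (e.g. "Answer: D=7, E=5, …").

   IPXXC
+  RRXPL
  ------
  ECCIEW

Step 1. [col 1: C + L ≡ W (mod 10)] column 1 (C + L ≡ W (mod 10), carry-in 0) doesn't pin C yet; pick C=4 and continue ⇒ C=4.
Step 2. [col 1: C + L ≡ W (mod 10)] W=9 is one option consistent with column 1 (C + L ≡ W (mod 10), carry-in 0) — take it ⇒ W=9.
Step 3. [E] the sum has 6 digits but both addends have 5; that extra leading digit E is the final carry, namely 1. So E=1.
Step 4. [col 1: C + L ≡ W (mod 10)] column 1 reads C+L+carry(0)=W with C=4, W=9; with digits 1,4,9 already taken and all letters distinct, the only value for L is 5. So L=5.
Step 5. [col 2: X + P ≡ E (mod 10)] column 2 (X + P ≡ E (mod 10), carry-in 0) doesn't pin P yet; pick P=8 and continue ⇒ P=8.
Step 6. [col 2: X + P ≡ E (mod 10)] in column 2 we have X+P≡E with carry-in 0; given P=8, E=1 and digits 1,4,5,8,9 already taken and all letters distinct, that pins X to 3. So X=3.
Step 7. [col 3: X + X ≡ I (mod 10)] in column 3 we have X+X≡I with carry-in 1; given X=3 and digits 1,3,4,5,8,9 already taken and all letters distinct, that pins I to 7, so I=7.
Step 8. [col 4: P + R ≡ C (mod 10)] column 4 reads P+R+carry(0)=C with P=8, C=4; with digits 1,3,4,5,7,8,9 already taken and all letters distinct, the only value for R is 6, so R=6.

Answer: C=4, E=1, I=7, L=5, P=8, R=6, W=9, X=3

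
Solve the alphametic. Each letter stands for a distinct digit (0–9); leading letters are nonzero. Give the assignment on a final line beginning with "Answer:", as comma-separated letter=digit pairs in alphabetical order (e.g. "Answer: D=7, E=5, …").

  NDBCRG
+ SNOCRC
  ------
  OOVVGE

Step 1. [col 1: G + C ≡ E (mod 10)] column 1 (G + C ≡ E (mod 10), carry-in 0) doesn't pin G yet; pick G=9 and continue, so G=9.
Step 2. [col 1: G + C ≡ E (mod 10)] several values work for E in column 1 (G + C ≡ E (mod 10), carry-in 0); try E=5. So E=5.
Step 3. [col 1: G + C ≡ E (mod 10)] in column 1 we have G+C≡E with carry-in 0; given G=9, E=5 and digits 5,9 already taken and all letters distinct, that pins C to 6, so C=6.
Step 4. [col 2: R + R ≡ G (mod 10)] from column 2 (G=9, carry-in 1, digits 5,6,9 already taken and all letters distinct): R must equal 4. So R=4.
Step 5. [col 3: C + C ≡ V (mod 10)] column 3 reads C+C+carry(0)=V with C=6; with digits 4,5,6,9 already taken and all letters distinct, the only value for V is 2, so V=2.
Step 6. [col 4: B + O ≡ V (mod 10)] no forcing yet in column 4 (carry-in 1); O=8 is free and consistent — try it ⇒ O=8.
Step 7. [col 4: B + O ≡ V (mod 10)] from column 4 (O=8, V=2, carry-in 1, digits 2,4,5,6,8,9 already taken and all letters distinct): B must equal 3 ⇒ B=3.
Step 8. [col 5: D + N ≡ O (mod 10)] no forcing yet in column 5 (carry-in 1); N=7 is free and consistent — try it, so N=7.
Step 9. [col 5: D + N ≡ O (mod 10)] from column 5 (N=7, O=8, carry-in 1, digits 2,3,4,5,6,7,8,9 already taken and all letters distinct): D must equal 0, so D=0.
Step 10. [col 6: N + S ≡ O (mod 10)] from column 6 (N=7, O=8, carry-in 0, digits 0,2,3,4,5,6,7,8,9 already taken and all letters distinct): S must equal 1, so S=1.

Answer: B=3, C=6, D=0, E=5, G=9, N=7, O=8, R=4, S=1, V=2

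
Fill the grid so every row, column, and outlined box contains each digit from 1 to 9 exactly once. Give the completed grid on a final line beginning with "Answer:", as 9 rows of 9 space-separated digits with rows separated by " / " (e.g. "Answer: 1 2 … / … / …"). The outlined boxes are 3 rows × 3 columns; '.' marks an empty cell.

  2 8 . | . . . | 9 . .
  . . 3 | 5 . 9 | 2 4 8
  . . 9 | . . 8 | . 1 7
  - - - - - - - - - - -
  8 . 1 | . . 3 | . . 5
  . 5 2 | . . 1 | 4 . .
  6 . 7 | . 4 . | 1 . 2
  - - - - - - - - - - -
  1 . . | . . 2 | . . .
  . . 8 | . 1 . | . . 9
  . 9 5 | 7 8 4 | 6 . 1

Step 1. [r7c5∈{3,5,6,9}] col 5 places 5 nowhere but r7c5. So r7c5=5.
Step 2. [r7c4∈{3,6,9}] row 7 places 9 nowhere but r7c4 ⇒ r7c4=9.
Step 3. [r8c4∈{3,6}] in box 8, 3 fits only at r8c4 ⇒ r8c4=3.
Step 4. [r4c7∈{7}] only 7 remains possible at r4c7, so r4c7=7.
Step 5. [r1c8∈{3,5,6}] in row 1, 5 fits only at r1c8, so r1c8=5.
Step 6. [r1c9∈{3,6}] in box 3, 6 fits only at r1c9, so r1c9=6.
Step 7. [r1c3∈{4}] r1c3's peers cover all but 4 ⇒ r1c3=4.
Step 8. [r3c2∈{6}] nothing but 6 survives at r3c2 ⇒ r3c2=6.
Step 9. [r5c5∈{6,7,9}] row 5 places 7 nowhere but r5c5 ⇒ r5c5=7.
Step 10. [r6c8∈{3,8,9}] across row 6, 9 lands solely at r6c8, so r6c8=9.
Step 11. [r5c8∈{3,6,8}] across box 6, 8 lands solely at r5c8. So r5c8=8.
Step 12. [r9c1∈{3}] r9c1 is down to just 3. So r9c1=3.
Step 13. [r7c8∈{3,7}] 3 has one home in col 8: r7c8. So r7c8=3.
Step 14. [r7c2∈{4,7}] 7 has one home in row 7: r7c2, so r7c2=7.
Step 15. [r4c8∈{6}] only 6 remains possible at r4c8. So r4c8=6.
Step 16. [r8c2∈{2,4}] r8c2 is the only open cell in col 2 admitting 2 ⇒ r8c2=2.
Step 17. [r4c4∈{2}] r4c4 has the single candidate 2 ⇒ r4c4=2.
Step 18. [r1c5∈{3}] r1c5 is down to just 3. So r1c5=3.
Step 19. [r8c8∈{7}] nothing but 7 survives at r8c8. So r8c8=7.
Step 20. [r9c8∈{2}] r9c8 has the single candidate 2, so r9c8=2.
Step 21. [r3c1∈{5}] r3c1's peers cover all but 5, so r3c1=5.
Step 22. [r3c7∈{3}] r3c7's peers cover all but 3, so r3c7=3.
Step 23. [r7c9∈{4}] r7c9 is down to just 4, so r7c9=4.
Step 24. [r6c2∈{3}] only 3 remains possible at r6c2, so r6c2=3.
Step 25. [r3c5∈{2}] r3c5's peers cover all but 2 ⇒ r3c5=2.
Step 26. [r5c9∈{3}] only 3 remains possible at r5c9 ⇒ r5c9=3.
Step 27. [r1c4∈{1}] r1c4 is down to just 1. So r1c4=1.
Step 28. [r2c1∈{7}] r2c1 has the single candidate 7 ⇒ r2c1=7.
Step 29. [r2c2∈{1}] r2c2 is down to just 1, so r2c2=1.
Step 30. [r3c4∈{4}] r3c4's peers cover all but 4. So r3c4=4.
Step 31. [r8c6∈{6}] nothing but 6 survives at r8c6, so r8c6=6.
Step 32. [r8c1∈{4}] r8c1 has the single candidate 4, so r8c1=4.
Step 33. [r6c4∈{8}] r6c4's peers cover all but 8, so r6c4=8.
Step 34. [r7c7∈{8}] r7c7's peers cover all but 8. So r7c7=8.
Step 35. [r4c5∈{9}] nothing but 9 survives at r4c5, so r4c5=9.
Step 36. [r8c7∈{5}] only 5 remains possible at r8c7. So r8c7=5.
Step 37. [r5c4∈{6}] r5c4 is down to just 6 ⇒ r5c4=6.
Step 38. [r7c3∈{6}] nothing but 6 survives at r7c3. So r7c3=6.
Step 39. [r5c1∈{9}] only 9 remains possible at r5c1. So r5c1=9.
Step 40. [r2c5∈{6}] nothing but 6 survives at r2c5. So r2c5=6.
Step 41. [r4c2∈{4}] r4c2 is down to just 4 ⇒ r4c2=4.
Step 42. [r1c6∈{7}] r1c6's peers cover all but 7 ⇒ r1c6=7.
Step 43. [r6c6∈{5}] r6c6 is down to just 5, so r6c6=5.

Answer: 2 8 4 1 3 7 9 5 6 / 7 1 3 5 6 9 2 4 8 / 5 6 9 4 2 8 3 1 7 / 8 4 1 2 9 3 7 6 5 / 9 5 2 6 7 1 4 8 3 / 6 3 7 8 4 5 1 9 2 / 1 7 6 9 5 2 8 3 4 / 4 2 8 3 1 6 5 7 9 / 3 9 5 7 8 4 6 2 1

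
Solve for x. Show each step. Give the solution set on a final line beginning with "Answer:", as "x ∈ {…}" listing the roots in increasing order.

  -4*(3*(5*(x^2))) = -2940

Step 1. [-4*(3*(5*(x^2))) = -2940] LHS = -4·(…); ÷-4 both sides, so div: 3*(5*(x^2)) = 735.
Step 2. [3*(5*(x^2)) = 735] 3 out front; divide by 3. So div: 5*(x^2) = 245.
Step 3. [5*(x^2) = 245] LHS = 5·(…); ÷5 both sides ⇒ div: x^2 = 49.
Step 4. [x^2 = 49] LHS squared, RHS 49 ≥ 0: apply √ (±). So sqrt: x = 7 or -7.

Answer: x ∈ {-7, 7}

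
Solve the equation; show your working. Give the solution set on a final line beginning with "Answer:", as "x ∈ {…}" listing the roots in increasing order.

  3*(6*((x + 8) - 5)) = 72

Step 1. [3*(6*((x + 8) - 5)) = 72] 3·(inner) — divide through by 3. So div: 6*((x + 8) - 5) = 24.
Step 2. [6*((x + 8) - 5) = 24] leading coefficient 6: divide by 6. So div: (x + 8) - 5 = 4.
Step 3. [(x + 8) - 5 = 4] the outer -5 inverts by adding 5. So sub: x + 8 = 9.
Step 4. [x + 8 = 9] peel the +8: subtract 8 from each side, so sub: x = 1.

Answer: x ∈ {1}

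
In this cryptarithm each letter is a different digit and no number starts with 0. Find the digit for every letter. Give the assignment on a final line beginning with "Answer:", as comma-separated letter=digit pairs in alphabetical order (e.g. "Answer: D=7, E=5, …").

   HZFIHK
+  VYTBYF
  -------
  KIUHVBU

Step 1. [col 1: K + F ≡ U (mod 10)] column 1 (K + F ≡ U (mod 10), carry-in 0) doesn't pin U yet; pick U=0 and continue ⇒ U=0.
Step 2. [col 1: K + F ≡ U (mod 10)] K=1 is one option consistent with column 1 (K + F ≡ U (mod 10), carry-in 0) — take it, so K=1.
Step 3. [col 1: K + F ≡ U (mod 10)] in column 1 we have K+F≡U with carry-in 0; given K=1, U=0 and digits 0,1 already taken and all letters distinct, that pins F to 9 ⇒ F=9.
Step 4. [col 2: H + Y ≡ B (mod 10)] several values work for Y in column 2 (H + Y ≡ B (mod 10), carry-in 1); try Y=7. So Y=7.
Step 5. [col 2: H + Y ≡ B (mod 10)] no forcing yet in column 2 (carry-in 1); B=3 is free and consistent — try it ⇒ B=3.
Step 6. [col 2: H + Y ≡ B (mod 10)] from column 2 (Y=7, B=3, carry-in 1, digits 0,1,3,7,9 already taken and all letters distinct): H must equal 5. So H=5.
Step 7. [col 3: I + B ≡ V (mod 10)] several values work for I in column 3 (I + B ≡ V (mod 10), carry-in 1); try I=4. So I=4.
Step 8. [col 3: I + B ≡ V (mod 10)] in column 3 we have I+B≡V with carry-in 1; given I=4, B=3 and digits 0,1,3,4,5,7,9 already taken and all letters distinct, that pins V to 8 ⇒ V=8.
Step 9. [col 4: F + T ≡ H (mod 10)] column 4: given F=9, H=5, carry-in 0, and digits 0,1,3,4,5,7,8,9 already taken and all letters distinct, F+T≡H (mod 10) forces T=6. So T=6.
Step 10. [col 5: Z + Y ≡ U (mod 10)] from column 5 (Y=7, U=0, carry-in 1, digits 0,1,3,4,5,6,7,8,9 already taken and all letters distinct): Z must equal 2, so Z=2.

Answer: B=3, F=9, H=5, I=4, K=1, T=6, U=0, V=8, Y=7, Z=2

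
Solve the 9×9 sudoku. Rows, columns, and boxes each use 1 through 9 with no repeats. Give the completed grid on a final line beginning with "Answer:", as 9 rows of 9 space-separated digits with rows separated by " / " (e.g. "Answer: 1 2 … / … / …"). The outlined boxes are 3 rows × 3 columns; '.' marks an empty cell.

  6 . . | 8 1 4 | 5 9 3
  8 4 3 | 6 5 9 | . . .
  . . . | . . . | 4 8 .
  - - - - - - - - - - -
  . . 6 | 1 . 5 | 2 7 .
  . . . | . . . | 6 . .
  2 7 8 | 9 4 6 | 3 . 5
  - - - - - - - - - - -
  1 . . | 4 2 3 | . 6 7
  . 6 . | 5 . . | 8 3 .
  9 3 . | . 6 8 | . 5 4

Step 1. [r8c9∈{1,2,9}] 2 has one home in box 9: r8c9. So r8c9=2.
Step 2. [r1c3∈{2,7}] in row 1, 7 fits only at r1c3. So r1c3=7.
Step 3. [r4c1∈{3,4}] r4c1 is the only open cell in row 4 admitting 4. So r4c1=4.
Step 4. [r9c4∈{7}] r9c4's peers cover all but 7 ⇒ r9c4=7.
Step 5. [r4c2∈{9}] r4c2 is down to just 9. So r4c2=9.
Step 6. [r4c5∈{3,8}] across row 4, 3 lands solely at r4c5, so r4c5=3.
Step 7. [r2c9∈{1}] nothing but 1 survives at r2c9. So r2c9=1.
Step 8. [r3c1∈{5}] r3c1's peers cover all but 5. So r3c1=5.
Step 9. [r3c3∈{1,2,9}] across row 3, 9 lands solely at r3c3. So r3c3=9.
Step 10. [r5c3∈{1,5}] col 3 places 1 nowhere but r5c3. So r5c3=1.
Step 11. [r3c5∈{7}] nothing but 7 survives at r3c5, so r3c5=7.
Step 12. [r3c6∈{2}] only 2 remains possible at r3c6, so r3c6=2.
Step 13. [r7c3∈{5}] nothing but 5 survives at r7c3, so r7c3=5.
Step 14. [r5c5∈{8}] r5c5 is down to just 8, so r5c5=8.
Step 15. [r4c9∈{8}] only 8 remains possible at r4c9, so r4c9=8.
Step 16. [r8c6∈{1}] r8c6 is down to just 1 ⇒ r8c6=1.
Step 17. [r5c8∈{4}] only 4 remains possible at r5c8. So r5c8=4.
Step 18. [r1c2∈{2}] r1c2 has the single candidate 2, so r1c2=2.
Step 19. [r7c7∈{9}] r7c7's peers cover all but 9. So r7c7=9.
Step 20. [r3c4∈{3}] r3c4 has the single candidate 3. So r3c4=3.
Step 21. [r2c8∈{2}] only 2 remains possible at r2c8 ⇒ r2c8=2.
Step 22. [r3c9∈{6}] only 6 remains possible at r3c9. So r3c9=6.
Step 23. [r5c9∈{9}] only 9 remains possible at r5c9. So r5c9=9.
Step 24. [r5c2∈{5}] r5c2 has the single candidate 5, so r5c2=5.
Step 25. [r9c7∈{1}] r9c7 is down to just 1 ⇒ r9c7=1.
Step 26. [r5c4∈{2}] r5c4's peers cover all but 2 ⇒ r5c4=2.
Step 27. [r8c3∈{4}] r8c3's peers cover all but 4. So r8c3=4.
Step 28. [r3c2∈{1}] r3c2 has the single candidate 1. So r3c2=1.
Step 29. [r2c7∈{7}] r2c7's peers cover all but 7 ⇒ r2c7=7.
Step 30. [r8c5∈{9}] r8c5 is down to just 9. So r8c5=9.
Step 31. [r8c1∈{7}] r8c1 has the single candidate 7. So r8c1=7.
Step 32. [r5c6∈{7}] r5c6 is down to just 7. So r5c6=7.
Step 33. [r6c8∈{1}] nothing but 1 survives at r6c8 ⇒ r6c8=1.
Step 34. [r5c1∈{3}] only 3 remains possible at r5c1 ⇒ r5c1=3.
Step 35. [r9c3∈{2}] r9c3 has the single candidate 2. So r9c3=2.
Step 36. [r7c2∈{8}] only 8 remains possible at r7c2, so r7c2=8.

Answer: 6 2 7 8 1 4 5 9 3 / 8 4 3 6 5 9 7 2 1 / 5 1 9 3 7 2 4 8 6 / 4 9 6 1 3 5 2 7 8 / 3 5 1 2 8 7 6 4 9 / 2 7 8 9 4 6 3 1 5 / 1 8 5 4 2 3 9 6 7 / 7 6 4 5 9 1 8 3 2 / 9 3 2 7 6 8 1 5 4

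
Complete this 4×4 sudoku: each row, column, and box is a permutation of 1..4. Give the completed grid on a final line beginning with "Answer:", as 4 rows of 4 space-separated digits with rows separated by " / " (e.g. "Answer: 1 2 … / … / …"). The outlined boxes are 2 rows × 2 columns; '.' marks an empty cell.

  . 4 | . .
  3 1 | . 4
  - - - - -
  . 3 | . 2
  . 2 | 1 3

Step 1. [r1c1∈{2}] r1c1 is down to just 2. So r1c1=2.
Step 2. [r3c1∈{1,4}] in row 3, 1 fits only at r3c1 ⇒ r3c1=1.
Step 3. [r2c3∈{2}] r2c3 has the single candidate 2 ⇒ r2c3=2.
Step 4. [r4c1∈{4}] only 4 remains possible at r4c1 ⇒ r4c1=4.
Step 5. [r3c3∈{4}] r3c3's peers cover all but 4. So r3c3=4.
Step 6. [r1c4∈{1}] r1c4 is down to just 1 ⇒ r1c4=1.
Step 7. [r1c3∈{3}] r1c3 has the single candidate 3. So r1c3=3.

Answer: 2 4 3 1 / 3 1 2 4 / 1 3 4 2 / 4 2 1 3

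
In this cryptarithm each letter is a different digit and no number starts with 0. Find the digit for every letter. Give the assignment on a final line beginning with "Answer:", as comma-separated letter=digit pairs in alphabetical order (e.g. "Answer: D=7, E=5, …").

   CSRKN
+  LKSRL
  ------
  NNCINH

Step 1. [col 1: N + L ≡ H (mod 10)] H=7 is one option consistent with column 1 (N + L ≡ H (mod 10), carry-in 0) — take it ⇒ H=7.
Step 2. [col 1: N + L ≡ H (mod 10)] N=1 is one option consistent with column 1 (N + L ≡ H (mod 10), carry-in 0) — take it ⇒ N=1.
Step 3. [col 1: N + L ≡ H (mod 10)] in column 1 we have N+L≡H with carry-in 0; given N=1, H=7 and digits 1,7 already taken and all letters distinct, that pins L to 6, so L=6.
Step 4. [col 2: K + R ≡ N (mod 10)] several values work for R in column 2 (K + R ≡ N (mod 10), carry-in 0); try R=2, so R=2.
Step 5. [col 2: K + R ≡ N (mod 10)] from column 2 (R=2, N=1, carry-in 0, digits 1,2,6,7 already taken and all letters distinct): K must equal 9 ⇒ K=9.
Step 6. [col 3: R + S ≡ I (mod 10)] I=8 is one option consistent with column 3 (R + S ≡ I (mod 10), carry-in 1) — take it, so I=8.
Step 7. [col 3: R + S ≡ I (mod 10)] from column 3 (R=2, I=8, carry-in 1, digits 1,2,6,7,8,9 already taken and all letters distinct): S must equal 5, so S=5.
Step 8. [col 4: S + K ≡ C (mod 10)] from column 4 (S=5, K=9, carry-in 0, digits 1,2,5,6,7,8,9 already taken and all letters distinct): C must equal 4. So C=4.

Answer: C=4, H=7, I=8, K=9, L=6, N=1, R=2, S=5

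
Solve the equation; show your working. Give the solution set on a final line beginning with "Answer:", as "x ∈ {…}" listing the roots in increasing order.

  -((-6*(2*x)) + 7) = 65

Step 1. [-((-6*(2*x)) + 7) = 65] LHS negated; negate both sides ⇒ neg: (-6*(2*x)) + 7 = -65.
Step 2. [(-6*(2*x)) + 7 = -65] the outer +7 inverts by subtracting 7. So sub: -6*(2*x) = -72.
Step 3. [-6*(2*x) = -72] -6 out front; divide by -6. So div: 2*x = 12.
Step 4. [2*x = 12] 2 out front; divide by 2. So div: x = 6.

Answer: x ∈ {6}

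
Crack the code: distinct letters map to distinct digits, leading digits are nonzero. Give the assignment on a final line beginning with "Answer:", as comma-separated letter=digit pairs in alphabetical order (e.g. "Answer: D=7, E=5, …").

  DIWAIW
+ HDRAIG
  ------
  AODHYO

Step 1. [col 1: W + G ≡ O (mod 10)] no forcing yet in column 1 (carry-in 0); O=3 is free and consistent — try it ⇒ O=3.
Step 2. [col 1: W + G ≡ O (mod 10)] no forcing yet in column 1 (carry-in 0); W=4 is free and consistent — try it, so W=4.
Step 3. [col 1: W + G ≡ O (mod 10)] column 1: given W=4, O=3, carry-in 0, and digits 3,4 already taken and all letters distinct, W+G≡O (mod 10) forces G=9, so G=9.
Step 4. [col 2: I + I ≡ Y (mod 10)] no forcing yet in column 2 (carry-in 1); Y=1 is free and consistent — try it ⇒ Y=1.
Step 5. [col 2: I + I ≡ Y (mod 10)] several values work for I in column 2 (I + I ≡ Y (mod 10), carry-in 1); try I=0, so I=0.
Step 6. [col 3: A + A ≡ H (mod 10)] no forcing yet in column 3 (carry-in 0); A=8 is free and consistent — try it, so A=8.
Step 7. [col 3: A + A ≡ H (mod 10)] in column 3 we have A+A≡H with carry-in 0; given A=8 and digits 0,1,3,4,8,9 already taken and all letters distinct, that pins H to 6. So H=6.
Step 8. [col 4: W + R ≡ D (mod 10)] column 4 (W + R ≡ D (mod 10), carry-in 1) doesn't pin D yet; pick D=2 and continue ⇒ D=2.
Step 9. [col 4: W + R ≡ D (mod 10)] column 4: given W=4, D=2, carry-in 1, and digits 0,1,2,3,4,6,8,9 already taken and all letters distinct, W+R≡D (mod 10) forces R=7, so R=7.

Answer: A=8, D=2, G=9, H=6, I=0, O=3, R=7, W=4, Y=1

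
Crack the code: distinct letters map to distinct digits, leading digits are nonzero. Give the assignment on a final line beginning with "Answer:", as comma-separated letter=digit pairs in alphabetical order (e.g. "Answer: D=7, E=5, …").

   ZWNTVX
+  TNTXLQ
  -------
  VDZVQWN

Step 1. [V] V is the leading digit of a 7-digit sum of two 6-digit numbers; the final carry is exactly 1, so V=1.
Step 2. [col 1: X + Q ≡ N (mod 10)] no forcing yet in column 1 (carry-in 0); X=9 is free and consistent — try it, so X=9.
Step 3. [col 1: X + Q ≡ N (mod 10)] no forcing yet in column 1 (carry-in 0); Q=5 is free and consistent — try it ⇒ Q=5.
Step 4. [col 1: X + Q ≡ N (mod 10)] from column 1 (X=9, Q=5, carry-in 0, digits 1,5,9 already taken and all letters distinct): N must equal 4. So N=4.
Step 5. [col 2: V + L ≡ W (mod 10)] several values work for W in column 2 (V + L ≡ W (mod 10), carry-in 1); try W=2. So W=2.
Step 6. [col 2: V + L ≡ W (mod 10)] column 2: given V=1, W=2, carry-in 1, and digits 1,2,4,5,9 already taken and all letters distinct, V+L≡W (mod 10) forces L=0, so L=0.
Step 7. [col 3: T + X ≡ Q (mod 10)] in column 3 we have T+X≡Q with carry-in 0; given X=9, Q=5 and digits 0,1,2,4,5,9 already taken and all letters distinct, that pins T to 6. So T=6.
Step 8. [col 5: W + N ≡ Z (mod 10)] column 5 reads W+N+carry(1)=Z with W=2, N=4; with digits 0,1,2,4,5,6,9 already taken and all letters distinct, the only value for Z is 7 ⇒ Z=7.
Step 9. [col 6: Z + T ≡ D (mod 10)] column 6 reads Z+T+carry(0)=D with Z=7, T=6; with digits 0,1,2,4,5,6,7,9 already taken and all letters distinct, the only value for D is 3. So D=3.

Answer: D=3, L=0, N=4, Q=5, T=6, V=1, W=2, X=9, Z=7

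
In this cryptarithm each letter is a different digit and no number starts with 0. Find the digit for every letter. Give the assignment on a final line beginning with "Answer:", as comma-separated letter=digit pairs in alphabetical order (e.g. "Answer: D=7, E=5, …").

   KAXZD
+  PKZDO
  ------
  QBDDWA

Step 1. [col 1: D + O ≡ A (mod 10)] several values work for A in column 1 (D + O ≡ A (mod 10), carry-in 0); try A=9. So A=9.
Step 2. [col 1: D + O ≡ A (mod 10)] D=7 is one option consistent with column 1 (D + O ≡ A (mod 10), carry-in 0) — take it, so D=7.
Step 3. [col 1: D + O ≡ A (mod 10)] column 1: given D=7, A=9, carry-in 0, and digits 7,9 already taken and all letters distinct, D+O≡A (mod 10) forces O=2, so O=2.
Step 4. [col 2: Z + D ≡ W (mod 10)] several values work for W in column 2 (Z + D ≡ W (mod 10), carry-in 0); try W=3. So W=3.
Step 5. [Q] adding two 5-digit numbers gives at most 5+1 digits, and here it does — Q is that final carry and must be 1 ⇒ Q=1.
Step 6. [col 2: Z + D ≡ W (mod 10)] in column 2 we have Z+D≡W with carry-in 0; given D=7, W=3 and digits 1,2,3,7,9 already taken and all letters distinct, that pins Z to 6 ⇒ Z=6.
Step 7. [col 3: X + Z ≡ D (mod 10)] in column 3 we have X+Z≡D with carry-in 1; given Z=6, D=7 and digits 1,2,3,6,7,9 already taken and all letters distinct, that pins X to 0, so X=0.
Step 8. [col 4: A + K ≡ D (mod 10)] column 4: given A=9, D=7, carry-in 0, and digits 0,1,2,3,6,7,9 already taken and all letters distinct, A+K≡D (mod 10) forces K=8. So K=8.
Step 9. [col 5: K + P ≡ B (mod 10)] in column 5 we have K+P≡B with carry-in 1; given K=8 and digits 0,1,2,3,6,7,8,9 already taken and all letters distinct, that pins P to 5. So P=5.
Step 10. [col 5: K + P ≡ B (mod 10)] column 5: given K=8, P=5, carry-in 1, and digits 0,1,2,3,5,6,7,8,9 already taken and all letters distinct, K+P≡B (mod 10) forces B=4 ⇒ B=4.

Answer: A=9, B=4, D=7, K=8, O=2, P=5, Q=1, W=3, X=0, Z=6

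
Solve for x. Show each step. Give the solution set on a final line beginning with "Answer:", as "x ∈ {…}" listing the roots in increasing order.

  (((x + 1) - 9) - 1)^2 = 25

Step 1. [(((x + 1) - 9) - 1)^2 = 25] √ both sides: 25 ≥ 0 gives two branches, so sqrt: ((x + 1) - 9) - 1 = 5 or -5.
Step 2. [((x + 1) - 9) - 1 = 5 or -5] -1 is outermost — add 1 both sides. So sub: (x + 1) - 9 = 6 or -4.
Step 3. [(x + 1) - 9 = 6 or -4] -9 is outermost — add 9 both sides. So sub: x + 1 = 15 or 5.
Step 4. [x + 1 = 15 or 5] the outer +1 inverts by subtracting 1 ⇒ sub: x = 14 or 4.

Answer: x ∈ {4, 14}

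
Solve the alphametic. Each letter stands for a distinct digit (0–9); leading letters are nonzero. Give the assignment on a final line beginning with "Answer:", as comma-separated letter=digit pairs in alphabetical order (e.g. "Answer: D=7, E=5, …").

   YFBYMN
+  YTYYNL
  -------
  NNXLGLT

Step 1. [col 1: N + L ≡ T (mod 10)] no forcing yet in column 1 (carry-in 0); L=8 is free and consistent — try it. So L=8.
Step 2. [col 1: N + L ≡ T (mod 10)] column 1 (N + L ≡ T (mod 10), carry-in 0) doesn't pin T yet; pick T=9 and continue ⇒ T=9.
Step 3. [col 1: N + L ≡ T (mod 10)] in column 1 we have N+L≡T with carry-in 0; given L=8, T=9 and digits 8,9 already taken and all letters distinct, that pins N to 1, so N=1.
Step 4. [col 2: M + N ≡ L (mod 10)] column 2 reads M+N+carry(0)=L with N=1, L=8; with digits 1,8,9 already taken and all letters distinct, the only value for M is 7. So M=7.
Step 5. [col 3: Y + Y ≡ G (mod 10)] no forcing yet in column 3 (carry-in 0); Y=5 is free and consistent — try it, so Y=5.
Step 6. [col 3: Y + Y ≡ G (mod 10)] from column 3 (Y=5, carry-in 0, digits 1,5,7,8,9 already taken and all letters distinct): G must equal 0 ⇒ G=0.
Step 7. [col 4: B + Y ≡ L (mod 10)] column 4: given Y=5, L=8, carry-in 1, and digits 0,1,5,7,8,9 already taken and all letters distinct, B+Y≡L (mod 10) forces B=2 ⇒ B=2.
Step 8. [col 5: F + T ≡ X (mod 10)] column 5: given T=9, carry-in 0, and digits 0,1,2,5,7,8,9 already taken and all letters distinct, F+T≡X (mod 10) forces X=3, so X=3.
Step 9. [col 5: F + T ≡ X (mod 10)] column 5 reads F+T+carry(0)=X with T=9, X=3; with digits 0,1,2,3,5,7,8,9 already taken and all letters distinct, the only value for F is 4 ⇒ F=4.

Answer: B=2, F=4, G=0, L=8, M=7, N=1, T=9, X=3, Y=5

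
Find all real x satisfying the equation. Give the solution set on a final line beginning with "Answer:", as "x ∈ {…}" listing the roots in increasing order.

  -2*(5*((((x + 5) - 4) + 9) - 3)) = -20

Step 1. [-2*(5*((((x + 5) - 4) + 9) - 3)) = -20] -2 out front; divide by -2, so div: 5*((((x + 5) - 4) + 9) - 3) = 10.
Step 2. [5*((((x + 5) - 4) + 9) - 3) = 10] 5 out front; divide by 5, so div: (((x + 5) - 4) + 9) - 3 = 2.
Step 3. [(((x + 5) - 4) + 9) - 3 = 2] 3 comes off first (add 3), so sub: ((x + 5) - 4) + 9 = 5.
Step 4. [((x + 5) - 4) + 9 = 5] peel the +9: subtract 9 from each side, so sub: (x + 5) - 4 = -4.
Step 5. [(x + 5) - 4 = -4] add 4: x sits inside (… - 4). So sub: x + 5 = 0.
Step 6. [x + 5 = 0] peel the +5: subtract 5 from each side. So sub: x = -5.

Answer: x ∈ {-5}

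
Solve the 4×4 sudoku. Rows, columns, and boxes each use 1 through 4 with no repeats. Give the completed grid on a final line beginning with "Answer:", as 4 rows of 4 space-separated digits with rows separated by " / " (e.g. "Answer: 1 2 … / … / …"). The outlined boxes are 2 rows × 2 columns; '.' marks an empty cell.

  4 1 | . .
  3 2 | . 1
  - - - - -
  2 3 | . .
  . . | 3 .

Step 1. [r4c4∈{2,4}] across row 4, 2 lands solely at r4c4 ⇒ r4c4=2.
Step 2. [r3c4∈{4}] r3c4 is down to just 4. So r3c4=4.
Step 3. [r1c3∈{2}] r1c3's peers cover all but 2, so r1c3=2.
Step 4. [r2c3∈{4}] only 4 remains possible at r2c3, so r2c3=4.
Step 5. [r4c1∈{1}] nothing but 1 survives at r4c1. So r4c1=1.
Step 6. [r4c2∈{4}] r4c2 has the single candidate 4, so r4c2=4.
Step 7. [r3c3∈{1}] nothing but 1 survives at r3c3. So r3c3=1.
Step 8. [r1c4∈{3}] nothing but 3 survives at r1c4. So r1c4=3.

Answer: 4 1 2 3 / 3 2 4 1 / 2 3 1 4 / 1 4 3 2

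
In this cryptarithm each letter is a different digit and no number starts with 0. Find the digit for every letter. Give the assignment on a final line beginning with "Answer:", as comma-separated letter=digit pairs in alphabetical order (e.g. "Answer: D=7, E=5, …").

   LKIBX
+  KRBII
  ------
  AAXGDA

Step 1. [col 1: X + I ≡ A (mod 10)] several values work for X in column 1 (X + I ≡ A (mod 10), carry-in 0); try X=6, so X=6.
Step 2. [col 1: X + I ≡ A (mod 10)] column 1 (X + I ≡ A (mod 10), carry-in 0) doesn't pin A yet; pick A=1 and continue, so A=1.
Step 3. [col 1: X + I ≡ A (mod 10)] from column 1 (X=6, A=1, carry-in 0, digits 1,6 already taken and all letters distinct): I must equal 5, so I=5.
Step 4. [col 2: B + I ≡ D (mod 10)] B=3 is one option consistent with column 2 (B + I ≡ D (mod 10), carry-in 1) — take it, so B=3.
Step 5. [col 2: B + I ≡ D (mod 10)] in column 2 we have B+I≡D with carry-in 1; given B=3, I=5 and digits 1,3,5,6 already taken and all letters distinct, that pins D to 9, so D=9.
Step 6. [col 3: I + B ≡ G (mod 10)] in column 3 we have I+B≡G with carry-in 0; given I=5, B=3 and digits 1,3,5,6,9 already taken and all letters distinct, that pins G to 8, so G=8.
Step 7. [col 4: K + R ≡ X (mod 10)] no forcing yet in column 4 (carry-in 0); R=2 is free and consistent — try it. So R=2.
Step 8. [col 4: K + R ≡ X (mod 10)] column 4: given R=2, X=6, carry-in 0, and digits 1,2,3,5,6,8,9 already taken and all letters distinct, K+R≡X (mod 10) forces K=4 ⇒ K=4.
Step 9. [col 5: L + K ≡ A (mod 10)] in column 5 we have L+K≡A with carry-in 0; given K=4, A=1 and digits 1,2,3,4,5,6,8,9 already taken and all letters distinct, that pins L to 7. So L=7.

Answer: A=1, B=3, D=9, G=8, I=5, K=4, L=7, R=2, X=6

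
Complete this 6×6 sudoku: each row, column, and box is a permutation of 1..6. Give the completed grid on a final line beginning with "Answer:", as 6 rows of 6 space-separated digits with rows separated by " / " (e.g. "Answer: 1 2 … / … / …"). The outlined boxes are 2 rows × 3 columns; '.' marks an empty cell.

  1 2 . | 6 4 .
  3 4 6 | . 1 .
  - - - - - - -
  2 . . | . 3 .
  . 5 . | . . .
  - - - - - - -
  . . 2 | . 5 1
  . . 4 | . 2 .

Step 1. [r6c6∈{3,6}] 6 has one home in box 6: r6c6, so r6c6=6.
Step 2. [r4c1∈{4,6}] 4 has one home in col 1: r4c1 ⇒ r4c1=4.
Step 3. [r3c3∈{1}] r3c3 is down to just 1 ⇒ r3c3=1.
Step 4. [r3c6∈{4,5}] col 6 places 4 nowhere but r3c6, so r3c6=4.
Step 5. [r4c6∈{2}] r4c6 has the single candidate 2 ⇒ r4c6=2.
Step 6. [r2c6∈{5}] r2c6's peers cover all but 5 ⇒ r2c6=5.
Step 7. [r6c4∈{3}] r6c4's peers cover all but 3. So r6c4=3.
Step 8. [r3c2∈{6}] r3c2 has the single candidate 6 ⇒ r3c2=6.
Step 9. [r5c1∈{6}] r5c1 has the single candidate 6. So r5c1=6.
Step 10. [r4c5∈{6}] r4c5 is down to just 6. So r4c5=6.
Step 11. [r5c2∈{3}] r5c2's peers cover all but 3 ⇒ r5c2=3.
Step 12. [r6c2∈{1}] only 1 remains possible at r6c2, so r6c2=1.
Step 13. [r1c3∈{5}] only 5 remains possible at r1c3. So r1c3=5.
Step 14. [r2c4∈{2}] r2c4 has the single candidate 2 ⇒ r2c4=2.
Step 15. [r4c4∈{1}] nothing but 1 survives at r4c4, so r4c4=1.
Step 16. [r1c6∈{3}] only 3 remains possible at r1c6 ⇒ r1c6=3.
Step 17. [r5c4∈{4}] nothing but 4 survives at r5c4 ⇒ r5c4=4.
Step 18. [r6c1∈{5}] r6c1 has the single candidate 5, so r6c1=5.
Step 19. [r3c4∈{5}] r3c4 has the single candidate 5, so r3c4=5.
Step 20. [r4c3∈{3}] r4c3's peers cover all but 3 ⇒ r4c3=3.

Answer: 1 2 5 6 4 3 / 3 4 6 2 1 5 / 2 6 1 5 3 4 / 4 5 3 1 6 2 / 6 3 2 4 5 1 / 5 1 4 3 2 6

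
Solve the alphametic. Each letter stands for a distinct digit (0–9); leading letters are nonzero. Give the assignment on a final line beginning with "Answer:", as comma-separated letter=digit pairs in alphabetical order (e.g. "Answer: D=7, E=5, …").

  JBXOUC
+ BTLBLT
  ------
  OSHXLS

Step 1. [col 1: C + T ≡ S (mod 10)] several values work for S in column 1 (C + T ≡ S (mod 10), carry-in 0); try S=0. So S=0.
Step 2. [col 1: C + T ≡ S (mod 10)] several values work for C in column 1 (C + T ≡ S (mod 10), carry-in 0); try C=6. So C=6.
Step 3. [col 1: C + T ≡ S (mod 10)] from column 1 (C=6, S=0, carry-in 0, digits 0,6 already taken and all letters distinct): T must equal 4 ⇒ T=4.
Step 4. [col 2: U + L ≡ L (mod 10)] in column 2 we have U+L≡L with carry-in 1; given nothing yet and digits 0,4,6 already taken and all letters distinct, that pins U to 9 ⇒ U=9.
Step 5. [col 2: U + L ≡ L (mod 10)] L=8 is one option consistent with column 2 (U + L ≡ L (mod 10), carry-in 1) — take it, so L=8.
Step 6. [col 3: O + B ≡ X (mod 10)] several values work for O in column 3 (O + B ≡ X (mod 10), carry-in 1); try O=7. So O=7.
Step 7. [col 3: O + B ≡ X (mod 10)] X=3 is one option consistent with column 3 (O + B ≡ X (mod 10), carry-in 1) — take it ⇒ X=3.
Step 8. [col 3: O + B ≡ X (mod 10)] in column 3 we have O+B≡X with carry-in 1; given O=7, X=3 and digits 0,3,4,6,7,8,9 already taken and all letters distinct, that pins B to 5. So B=5.
Step 9. [col 4: X + L ≡ H (mod 10)] from column 4 (X=3, L=8, carry-in 1, digits 0,3,4,5,6,7,8,9 already taken and all letters distinct): H must equal 2. So H=2.
Step 10. [col 6: J + B ≡ O (mod 10)] from column 6 (B=5, O=7, carry-in 1, digits 0,2,3,4,5,6,7,8,9 already taken and all letters distinct): J must equal 1 ⇒ J=1.

Answer: B=5, C=6, H=2, J=1, L=8, O=7, S=0, T=4, U=9, X=3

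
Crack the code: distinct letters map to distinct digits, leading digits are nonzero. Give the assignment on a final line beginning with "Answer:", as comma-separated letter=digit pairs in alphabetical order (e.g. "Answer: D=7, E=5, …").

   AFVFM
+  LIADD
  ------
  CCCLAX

Step 1. [col 1: M + D ≡ X (mod 10)] X=9 is one option consistent with column 1 (M + D ≡ X (mod 10), carry-in 0) — take it, so X=9.
Step 2. [col 1: M + D ≡ X (mod 10)] several values work for M in column 1 (M + D ≡ X (mod 10), carry-in 0); try M=4, so M=4.
Step 3. [C] adding two 5-digit numbers gives at most 5+1 digits, and here it does — C is that final carry and must be 1. So C=1.
Step 4. [col 1: M + D ≡ X (mod 10)] in column 1 we have M+D≡X with carry-in 0; given M=4, X=9 and digits 1,4,9 already taken and all letters distinct, that pins D to 5 ⇒ D=5.
Step 5. [col 2: F + D ≡ A (mod 10)] column 2 (F + D ≡ A (mod 10), carry-in 0) doesn't pin F yet; pick F=2 and continue, so F=2.
Step 6. [col 2: F + D ≡ A (mod 10)] from column 2 (F=2, D=5, carry-in 0, digits 1,2,4,5,9 already taken and all letters distinct): A must equal 7 ⇒ A=7.
Step 7. [col 3: V + A ≡ L (mod 10)] several values work for V in column 3 (V + A ≡ L (mod 10), carry-in 0); try V=6. So V=6.
Step 8. [col 3: V + A ≡ L (mod 10)] column 3 reads V+A+carry(0)=L with V=6, A=7; with digits 1,2,4,5,6,7,9 already taken and all letters distinct, the only value for L is 3. So L=3.
Step 9. [col 4: F + I ≡ C (mod 10)] from column 4 (F=2, C=1, carry-in 1, digits 1,2,3,4,5,6,7,9 already taken and all letters distinct): I must equal 8, so I=8.

Answer: A=7, C=1, D=5, F=2, I=8, L=3, M=4, V=6, X=9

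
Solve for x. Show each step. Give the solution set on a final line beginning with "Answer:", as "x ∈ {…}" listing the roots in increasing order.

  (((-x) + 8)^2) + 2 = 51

Step 1. [(((-x) + 8)^2) + 2 = 51] +2 is outermost — subtract 2 both sides. So sub: ((-x) + 8)^2 = 49.
Step 2. [((-x) + 8)^2 = 49] 49 ≥ 0, LHS is (·)² — take ±√, so sqrt: (-x) + 8 = 7 or -7.
Step 3. [(-x) + 8 = 7 or -7] subtract 8: x sits inside (… + 8), so sub: -x = -1 or -15.
Step 4. [-x = -1 or -15] flip signs both sides. So neg: x = 1 or 15.

Answer: x ∈ {1, 15}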